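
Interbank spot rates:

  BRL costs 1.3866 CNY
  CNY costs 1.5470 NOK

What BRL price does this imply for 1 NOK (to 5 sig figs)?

NOK/BRL = 0.46619

1 NOK ÷ 1.5470 = 0.646412 CNY
0.646412 CNY ÷ 1.3866 = 0.466185 BRL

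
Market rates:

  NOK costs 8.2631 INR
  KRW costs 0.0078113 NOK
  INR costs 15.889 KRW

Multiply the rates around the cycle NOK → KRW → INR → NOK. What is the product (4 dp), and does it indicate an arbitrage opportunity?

Around NOK → KRW → INR → NOK: 1 ÷ 0.0078113 ÷ 15.889 ÷ 8.2631 = 0.975073
Product < 1; profitable direction is NOK → INR → KRW → NOK.

0.9751 (arbitrage exists)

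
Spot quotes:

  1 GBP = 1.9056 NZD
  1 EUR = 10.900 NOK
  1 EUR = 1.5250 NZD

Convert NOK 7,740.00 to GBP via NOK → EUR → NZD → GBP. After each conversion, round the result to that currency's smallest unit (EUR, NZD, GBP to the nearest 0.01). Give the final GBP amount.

NOK 7,740.00 ÷ 10.900 = EUR 710.09
EUR 710.09 × 1.5250 = NZD 1,082.89
NZD 1,082.89 ÷ 1.9056 = GBP 568.27

GBP 568.27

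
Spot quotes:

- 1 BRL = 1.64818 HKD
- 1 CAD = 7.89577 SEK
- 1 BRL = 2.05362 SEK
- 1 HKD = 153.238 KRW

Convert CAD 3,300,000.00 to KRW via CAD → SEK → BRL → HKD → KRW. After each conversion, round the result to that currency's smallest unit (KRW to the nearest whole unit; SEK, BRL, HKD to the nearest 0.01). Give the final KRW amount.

CAD 3,300,000.00 × 7.89577 = SEK 26,056,041.00
SEK 26,056,041.00 ÷ 2.05362 = BRL 12,687,859.00
BRL 12,687,859.00 × 1.64818 = HKD 20,911,875.45
HKD 20,911,875.45 × 153.238 = KRW 3,204,493,970

KRW 3,204,493,970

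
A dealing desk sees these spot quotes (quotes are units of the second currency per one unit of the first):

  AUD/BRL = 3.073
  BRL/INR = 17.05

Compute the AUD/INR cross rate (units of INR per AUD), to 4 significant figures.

AUD/INR = 52.39

1 AUD × 3.073 = 3.073 BRL
3.073 BRL × 17.05 = 52.3946 INR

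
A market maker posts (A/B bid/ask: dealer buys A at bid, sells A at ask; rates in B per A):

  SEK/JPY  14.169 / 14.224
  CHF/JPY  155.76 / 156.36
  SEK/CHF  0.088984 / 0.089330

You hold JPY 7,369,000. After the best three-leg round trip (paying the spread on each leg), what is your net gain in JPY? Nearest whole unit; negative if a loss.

Net profit: JPY 106,233

Best loop JPY → CHF → SEK → JPY:
JPY 7,369,000 ÷ 156.36 (buy CHF at ask) = CHF 47,128.42
CHF 47,128.42 ÷ 0.089330 (buy SEK at ask) = SEK 527,576.64
SEK 527,576.64 × 14.169 (sell SEK at bid) = JPY 7,475,233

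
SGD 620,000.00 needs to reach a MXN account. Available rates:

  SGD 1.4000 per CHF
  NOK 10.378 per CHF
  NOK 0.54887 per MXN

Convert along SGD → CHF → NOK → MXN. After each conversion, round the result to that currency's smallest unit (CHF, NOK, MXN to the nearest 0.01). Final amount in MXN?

MXN 8,373,515.40

SGD 620,000.00 ÷ 1.4000 = CHF 442,857.14
CHF 442,857.14 × 10.378 = NOK 4,595,971.40
NOK 4,595,971.40 ÷ 0.54887 = MXN 8,373,515.40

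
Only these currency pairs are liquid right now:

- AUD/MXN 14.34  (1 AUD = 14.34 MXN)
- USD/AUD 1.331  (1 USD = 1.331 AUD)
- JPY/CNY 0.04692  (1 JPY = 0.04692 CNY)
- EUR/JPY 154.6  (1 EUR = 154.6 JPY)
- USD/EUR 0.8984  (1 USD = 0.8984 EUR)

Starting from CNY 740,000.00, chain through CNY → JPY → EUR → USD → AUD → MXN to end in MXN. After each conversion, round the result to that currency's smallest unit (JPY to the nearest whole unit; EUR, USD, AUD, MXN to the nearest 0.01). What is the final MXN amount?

MXN 2,167,313.47

CNY 740,000.00 ÷ 0.04692 = JPY 15,771,526
JPY 15,771,526 ÷ 154.6 = EUR 102,015.05
EUR 102,015.05 ÷ 0.8984 = USD 113,551.93
USD 113,551.93 × 1.331 = AUD 151,137.62
AUD 151,137.62 × 14.34 = MXN 2,167,313.47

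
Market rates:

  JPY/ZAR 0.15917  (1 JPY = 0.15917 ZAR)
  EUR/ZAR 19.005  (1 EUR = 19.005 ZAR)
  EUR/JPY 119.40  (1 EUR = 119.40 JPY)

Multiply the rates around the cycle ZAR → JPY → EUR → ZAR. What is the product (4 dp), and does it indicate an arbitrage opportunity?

1.0000 (no arbitrage)

Around ZAR → JPY → EUR → ZAR: 1 ÷ 0.15917 ÷ 119.40 × 19.005 = 1.000005
Product ≈ 1 (deviation 0.001%, within rounding noise).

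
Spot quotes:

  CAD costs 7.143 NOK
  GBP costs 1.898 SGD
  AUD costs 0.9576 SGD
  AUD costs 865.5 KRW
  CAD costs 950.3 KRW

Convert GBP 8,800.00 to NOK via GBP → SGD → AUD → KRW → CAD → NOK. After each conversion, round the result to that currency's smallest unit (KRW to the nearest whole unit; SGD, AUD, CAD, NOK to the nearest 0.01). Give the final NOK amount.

GBP 8,800.00 × 1.898 = SGD 16,702.40
SGD 16,702.40 ÷ 0.9576 = AUD 17,441.94
AUD 17,441.94 × 865.5 = KRW 15,095,999
KRW 15,095,999 ÷ 950.3 = CAD 15,885.51
CAD 15,885.51 × 7.143 = NOK 113,470.20

NOK 113,470.20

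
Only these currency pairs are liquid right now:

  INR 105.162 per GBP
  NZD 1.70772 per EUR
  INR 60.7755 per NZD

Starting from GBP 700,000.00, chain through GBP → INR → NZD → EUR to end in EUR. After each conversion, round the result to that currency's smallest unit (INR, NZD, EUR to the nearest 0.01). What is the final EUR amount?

EUR 709,270.13

GBP 700,000.00 × 105.162 = INR 73,613,400.00
INR 73,613,400.00 ÷ 60.7755 = NZD 1,211,234.79
NZD 1,211,234.79 ÷ 1.70772 = EUR 709,270.13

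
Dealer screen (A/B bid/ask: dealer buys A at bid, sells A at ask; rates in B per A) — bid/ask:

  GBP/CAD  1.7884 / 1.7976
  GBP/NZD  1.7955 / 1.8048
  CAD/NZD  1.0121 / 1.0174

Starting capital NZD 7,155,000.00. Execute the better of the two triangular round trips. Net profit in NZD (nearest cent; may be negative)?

Best loop NZD → GBP → CAD → NZD:
NZD 7,155,000.00 ÷ 1.8048 (buy GBP at ask) = GBP 3,964,428.19
GBP 3,964,428.19 × 1.7884 (sell GBP at bid) = CAD 7,089,983.38
CAD 7,089,983.38 × 1.0121 (sell CAD at bid) = NZD 7,175,772.18

Net profit: NZD 20,772.18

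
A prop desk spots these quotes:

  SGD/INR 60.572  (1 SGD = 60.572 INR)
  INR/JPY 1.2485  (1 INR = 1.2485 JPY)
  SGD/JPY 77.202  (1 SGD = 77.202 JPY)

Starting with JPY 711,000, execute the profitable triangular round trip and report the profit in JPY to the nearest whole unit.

Profit: JPY 14,835

Profitable loop is JPY → INR → SGD → JPY:
JPY 711,000 ÷ 1.2485 = INR 569,483.38
INR 569,483.38 ÷ 60.572 = SGD 9,401.76
SGD 9,401.76 × 77.202 = JPY 725,835
Profit = JPY 725,835 − JPY 711,000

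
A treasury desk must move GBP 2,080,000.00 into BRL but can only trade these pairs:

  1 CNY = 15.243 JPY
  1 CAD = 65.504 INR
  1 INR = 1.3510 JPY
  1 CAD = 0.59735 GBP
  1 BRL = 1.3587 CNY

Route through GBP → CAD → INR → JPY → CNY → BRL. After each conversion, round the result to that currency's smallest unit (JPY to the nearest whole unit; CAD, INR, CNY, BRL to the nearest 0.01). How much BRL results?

BRL 14,878,652.87

GBP 2,080,000.00 ÷ 0.59735 = CAD 3,482,045.70
CAD 3,482,045.70 × 65.504 = INR 228,087,921.53
INR 228,087,921.53 × 1.3510 = JPY 308,146,782
JPY 308,146,782 ÷ 15.243 = CNY 20,215,625.66
CNY 20,215,625.66 ÷ 1.3587 = BRL 14,878,652.87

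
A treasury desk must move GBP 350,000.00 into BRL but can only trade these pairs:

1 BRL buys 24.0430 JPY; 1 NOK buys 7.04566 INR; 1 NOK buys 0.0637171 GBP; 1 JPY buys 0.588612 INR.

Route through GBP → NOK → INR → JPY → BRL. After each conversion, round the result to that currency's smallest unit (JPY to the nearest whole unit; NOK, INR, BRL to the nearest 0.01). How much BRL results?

GBP 350,000.00 ÷ 0.0637171 = NOK 5,493,030.91
NOK 5,493,030.91 × 7.04566 = INR 38,702,028.16
INR 38,702,028.16 ÷ 0.588612 = JPY 65,751,341
JPY 65,751,341 ÷ 24.0430 = BRL 2,734,739.47

BRL 2,734,739.47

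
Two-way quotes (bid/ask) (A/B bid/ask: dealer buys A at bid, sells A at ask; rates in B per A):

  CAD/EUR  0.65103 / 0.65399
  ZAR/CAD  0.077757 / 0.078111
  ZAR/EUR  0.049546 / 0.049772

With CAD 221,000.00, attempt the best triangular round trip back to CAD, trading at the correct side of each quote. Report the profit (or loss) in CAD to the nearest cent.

Net profit: CAD 3,774.83

Best loop CAD → EUR → ZAR → CAD:
CAD 221,000.00 × 0.65103 (sell CAD at bid) = EUR 143,877.63
EUR 143,877.63 ÷ 0.049772 (buy ZAR at ask) = ZAR 2,890,734.35
ZAR 2,890,734.35 × 0.077757 (sell ZAR at bid) = CAD 224,774.83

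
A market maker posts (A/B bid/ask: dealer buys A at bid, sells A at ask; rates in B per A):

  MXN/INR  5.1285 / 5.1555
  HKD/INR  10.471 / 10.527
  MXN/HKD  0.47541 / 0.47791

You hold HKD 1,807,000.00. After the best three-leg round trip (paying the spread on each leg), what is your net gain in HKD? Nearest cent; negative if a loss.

Best loop HKD → MXN → INR → HKD:
HKD 1,807,000.00 ÷ 0.47791 (buy MXN at ask) = MXN 3,781,046.64
MXN 3,781,046.64 × 5.1285 (sell MXN at bid) = INR 19,391,097.70
INR 19,391,097.70 ÷ 10.527 (buy HKD at ask) = HKD 1,842,034.55

Net profit: HKD 35,034.55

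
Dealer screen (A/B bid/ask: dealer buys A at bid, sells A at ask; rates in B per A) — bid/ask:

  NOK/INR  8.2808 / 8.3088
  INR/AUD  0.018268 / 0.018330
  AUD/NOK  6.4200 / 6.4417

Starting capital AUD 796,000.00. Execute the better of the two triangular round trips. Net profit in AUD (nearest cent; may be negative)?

Net profit: AUD 15,356.65

Best loop AUD → INR → NOK → AUD:
AUD 796,000.00 ÷ 0.018330 (buy INR at ask) = INR 43,426,077.47
INR 43,426,077.47 ÷ 8.3088 (buy NOK at ask) = NOK 5,226,516.16
NOK 5,226,516.16 ÷ 6.4417 (buy AUD at ask) = AUD 811,356.65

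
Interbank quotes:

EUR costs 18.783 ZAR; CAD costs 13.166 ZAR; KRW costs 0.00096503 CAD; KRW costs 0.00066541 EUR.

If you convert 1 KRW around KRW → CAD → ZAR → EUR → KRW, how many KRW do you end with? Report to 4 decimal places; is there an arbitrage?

1.0166 (arbitrage exists)

Around KRW → CAD → ZAR → EUR → KRW: 1 × 0.00096503 × 13.166 ÷ 18.783 ÷ 0.00066541 = 1.016577
Product > 1; profitable direction is KRW → CAD → ZAR → EUR → KRW.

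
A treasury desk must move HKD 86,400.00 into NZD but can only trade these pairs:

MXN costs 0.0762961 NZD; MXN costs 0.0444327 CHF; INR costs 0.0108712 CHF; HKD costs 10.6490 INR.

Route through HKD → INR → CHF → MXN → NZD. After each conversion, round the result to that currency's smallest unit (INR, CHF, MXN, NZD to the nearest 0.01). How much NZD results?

NZD 17,175.11

HKD 86,400.00 × 10.6490 = INR 920,073.60
INR 920,073.60 × 0.0108712 = CHF 10,002.30
CHF 10,002.30 ÷ 0.0444327 = MXN 225,111.24
MXN 225,111.24 × 0.0762961 = NZD 17,175.11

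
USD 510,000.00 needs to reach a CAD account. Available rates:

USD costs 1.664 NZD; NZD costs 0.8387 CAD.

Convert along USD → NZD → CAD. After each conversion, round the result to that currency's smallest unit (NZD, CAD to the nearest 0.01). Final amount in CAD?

CAD 711,754.37

USD 510,000.00 × 1.664 = NZD 848,640.00
NZD 848,640.00 × 0.8387 = CAD 711,754.37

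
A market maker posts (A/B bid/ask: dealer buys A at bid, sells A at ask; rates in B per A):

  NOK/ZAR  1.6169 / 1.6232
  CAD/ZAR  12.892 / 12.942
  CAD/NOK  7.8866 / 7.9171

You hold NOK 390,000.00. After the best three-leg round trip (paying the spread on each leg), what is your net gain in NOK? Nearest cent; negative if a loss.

Net profit: NOK 1,243.14

Best loop NOK → CAD → ZAR → NOK:
NOK 390,000.00 ÷ 7.9171 (buy CAD at ask) = CAD 49,260.46
CAD 49,260.46 × 12.892 (sell CAD at bid) = ZAR 635,065.87
ZAR 635,065.87 ÷ 1.6232 (buy NOK at ask) = NOK 391,243.14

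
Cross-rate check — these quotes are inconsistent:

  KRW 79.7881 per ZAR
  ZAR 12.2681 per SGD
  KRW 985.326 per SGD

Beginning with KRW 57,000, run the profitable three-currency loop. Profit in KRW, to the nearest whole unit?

Profitable loop is KRW → ZAR → SGD → KRW:
KRW 57,000 ÷ 79.7881 = ZAR 714.39
ZAR 714.39 ÷ 12.2681 = SGD 58.23
SGD 58.23 × 985.326 = KRW 57,377
Profit = KRW 57,377 − KRW 57,000

Profit: KRW 377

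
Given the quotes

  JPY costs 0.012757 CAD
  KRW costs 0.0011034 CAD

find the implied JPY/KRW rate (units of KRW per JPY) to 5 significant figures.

1 JPY × 0.012757 = 0.012757 CAD
0.012757 CAD ÷ 0.0011034 = 11.5615 KRW

JPY/KRW = 11.562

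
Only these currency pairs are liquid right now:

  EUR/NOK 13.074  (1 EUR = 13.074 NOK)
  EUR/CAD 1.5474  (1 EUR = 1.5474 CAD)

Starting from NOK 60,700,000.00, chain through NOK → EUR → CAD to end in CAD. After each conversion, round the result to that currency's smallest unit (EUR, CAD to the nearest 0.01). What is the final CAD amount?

NOK 60,700,000.00 ÷ 13.074 = EUR 4,642,802.51
EUR 4,642,802.51 × 1.5474 = CAD 7,184,272.60

CAD 7,184,272.60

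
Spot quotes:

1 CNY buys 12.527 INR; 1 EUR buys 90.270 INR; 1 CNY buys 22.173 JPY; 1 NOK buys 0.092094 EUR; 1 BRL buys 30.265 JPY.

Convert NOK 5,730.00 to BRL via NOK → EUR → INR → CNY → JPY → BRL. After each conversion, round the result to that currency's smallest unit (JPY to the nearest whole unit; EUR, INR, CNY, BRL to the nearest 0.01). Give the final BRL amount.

NOK 5,730.00 × 0.092094 = EUR 527.70
EUR 527.70 × 90.270 = INR 47,635.48
INR 47,635.48 ÷ 12.527 = CNY 3,802.62
CNY 3,802.62 × 22.173 = JPY 84,315
JPY 84,315 ÷ 30.265 = BRL 2,785.89

BRL 2,785.89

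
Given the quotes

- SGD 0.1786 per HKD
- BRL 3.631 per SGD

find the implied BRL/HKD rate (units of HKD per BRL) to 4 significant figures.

BRL/HKD = 1.542

1 BRL ÷ 3.631 = 0.275406 SGD
0.275406 SGD ÷ 0.1786 = 1.54203 HKD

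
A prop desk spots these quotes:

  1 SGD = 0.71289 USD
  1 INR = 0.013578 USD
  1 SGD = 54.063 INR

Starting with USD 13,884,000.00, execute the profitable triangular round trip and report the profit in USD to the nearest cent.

Profit: USD 412,444.02

Profitable loop is USD → SGD → INR → USD:
USD 13,884,000.00 ÷ 0.71289 = SGD 19,475,655.43
SGD 19,475,655.43 × 54.063 = INR 1,052,912,359.55
INR 1,052,912,359.55 × 0.013578 = USD 14,296,444.02
Profit = USD 14,296,444.02 − USD 13,884,000.00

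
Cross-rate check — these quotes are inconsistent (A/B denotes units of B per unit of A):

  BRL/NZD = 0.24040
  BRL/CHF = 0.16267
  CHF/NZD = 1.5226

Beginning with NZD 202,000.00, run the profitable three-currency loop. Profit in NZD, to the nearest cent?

Profitable loop is NZD → BRL → CHF → NZD:
NZD 202,000.00 ÷ 0.24040 = BRL 840,266.22
BRL 840,266.22 × 0.16267 = CHF 136,686.11
CHF 136,686.11 × 1.5226 = NZD 208,118.27
Profit = NZD 208,118.27 − NZD 202,000.00

Profit: NZD 6,118.27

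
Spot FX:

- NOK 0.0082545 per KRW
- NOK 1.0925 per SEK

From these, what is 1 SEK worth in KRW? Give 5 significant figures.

SEK/KRW = 132.35

1 SEK × 1.0925 = 1.0925 NOK
1.0925 NOK ÷ 0.0082545 = 132.352 KRW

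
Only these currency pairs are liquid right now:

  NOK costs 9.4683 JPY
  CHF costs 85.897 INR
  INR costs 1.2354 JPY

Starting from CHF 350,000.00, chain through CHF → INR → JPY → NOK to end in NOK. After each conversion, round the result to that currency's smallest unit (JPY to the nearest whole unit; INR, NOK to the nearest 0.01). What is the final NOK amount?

CHF 350,000.00 × 85.897 = INR 30,063,950.00
INR 30,063,950.00 × 1.2354 = JPY 37,141,004
JPY 37,141,004 ÷ 9.4683 = NOK 3,922,668.69

NOK 3,922,668.69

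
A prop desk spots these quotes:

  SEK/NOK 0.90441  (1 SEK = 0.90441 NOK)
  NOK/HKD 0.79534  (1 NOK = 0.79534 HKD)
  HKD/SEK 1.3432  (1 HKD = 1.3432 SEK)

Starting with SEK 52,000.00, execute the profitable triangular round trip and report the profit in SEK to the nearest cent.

Profitable loop is SEK → HKD → NOK → SEK:
SEK 52,000.00 ÷ 1.3432 = HKD 38,713.52
HKD 38,713.52 ÷ 0.79534 = NOK 48,675.43
NOK 48,675.43 ÷ 0.90441 = SEK 53,820.10
Profit = SEK 53,820.10 − SEK 52,000.00

Profit: SEK 1,820.10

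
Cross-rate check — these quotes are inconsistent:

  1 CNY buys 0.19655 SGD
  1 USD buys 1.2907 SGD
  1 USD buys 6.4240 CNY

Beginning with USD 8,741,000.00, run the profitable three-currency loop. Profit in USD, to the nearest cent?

Profitable loop is USD → SGD → CNY → USD:
USD 8,741,000.00 × 1.2907 = SGD 11,282,008.70
SGD 11,282,008.70 ÷ 0.19655 = CNY 57,400,196.90
CNY 57,400,196.90 ÷ 6.4240 = USD 8,935,273.49
Profit = USD 8,935,273.49 − USD 8,741,000.00

Profit: USD 194,273.49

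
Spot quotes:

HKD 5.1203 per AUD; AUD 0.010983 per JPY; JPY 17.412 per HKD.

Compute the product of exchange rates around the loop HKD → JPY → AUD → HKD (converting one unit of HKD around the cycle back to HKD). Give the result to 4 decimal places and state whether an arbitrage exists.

Around HKD → JPY → AUD → HKD: 1 × 17.412 × 0.010983 × 5.1203 = 0.979186
Product < 1; profitable direction is HKD → AUD → JPY → HKD.

0.9792 (arbitrage exists)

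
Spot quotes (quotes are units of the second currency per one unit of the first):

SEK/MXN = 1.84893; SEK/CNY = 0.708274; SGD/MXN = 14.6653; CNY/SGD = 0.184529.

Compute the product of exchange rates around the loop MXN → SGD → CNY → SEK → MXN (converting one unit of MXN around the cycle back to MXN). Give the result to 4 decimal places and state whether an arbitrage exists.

0.9646 (arbitrage exists)

Around MXN → SGD → CNY → SEK → MXN: 1 ÷ 14.6653 ÷ 0.184529 ÷ 0.708274 × 1.84893 = 0.964636
Product < 1; profitable direction is MXN → SEK → CNY → SGD → MXN.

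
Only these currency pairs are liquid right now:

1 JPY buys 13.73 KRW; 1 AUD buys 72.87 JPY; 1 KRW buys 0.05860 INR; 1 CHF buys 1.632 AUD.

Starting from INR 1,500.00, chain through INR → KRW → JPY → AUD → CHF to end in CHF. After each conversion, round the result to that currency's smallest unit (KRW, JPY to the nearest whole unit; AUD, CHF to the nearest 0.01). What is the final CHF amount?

INR 1,500.00 ÷ 0.05860 = KRW 25,597
KRW 25,597 ÷ 13.73 = JPY 1,864
JPY 1,864 ÷ 72.87 = AUD 25.58
AUD 25.58 ÷ 1.632 = CHF 15.67

CHF 15.67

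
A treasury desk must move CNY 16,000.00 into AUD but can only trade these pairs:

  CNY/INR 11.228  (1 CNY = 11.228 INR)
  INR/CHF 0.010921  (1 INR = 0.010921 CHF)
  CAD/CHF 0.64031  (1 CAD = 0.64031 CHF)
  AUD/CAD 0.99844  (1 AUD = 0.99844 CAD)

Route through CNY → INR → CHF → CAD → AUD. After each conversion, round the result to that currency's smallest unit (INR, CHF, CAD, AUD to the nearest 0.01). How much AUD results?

CNY 16,000.00 × 11.228 = INR 179,648.00
INR 179,648.00 × 0.010921 = CHF 1,961.94
CHF 1,961.94 ÷ 0.64031 = CAD 3,064.05
CAD 3,064.05 ÷ 0.99844 = AUD 3,068.84

AUD 3,068.84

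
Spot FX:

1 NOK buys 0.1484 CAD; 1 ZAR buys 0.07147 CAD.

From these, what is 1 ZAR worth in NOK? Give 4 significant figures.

ZAR/NOK = 0.4816

1 ZAR × 0.07147 = 0.07147 CAD
0.07147 CAD ÷ 0.1484 = 0.481604 NOK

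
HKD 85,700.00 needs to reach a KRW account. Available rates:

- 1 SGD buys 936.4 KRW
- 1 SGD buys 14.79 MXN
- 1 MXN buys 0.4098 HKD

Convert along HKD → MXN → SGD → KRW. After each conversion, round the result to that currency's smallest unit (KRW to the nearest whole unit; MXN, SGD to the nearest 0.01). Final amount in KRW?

HKD 85,700.00 ÷ 0.4098 = MXN 209,126.40
MXN 209,126.40 ÷ 14.79 = SGD 14,139.72
SGD 14,139.72 × 936.4 = KRW 13,240,434

KRW 13,240,434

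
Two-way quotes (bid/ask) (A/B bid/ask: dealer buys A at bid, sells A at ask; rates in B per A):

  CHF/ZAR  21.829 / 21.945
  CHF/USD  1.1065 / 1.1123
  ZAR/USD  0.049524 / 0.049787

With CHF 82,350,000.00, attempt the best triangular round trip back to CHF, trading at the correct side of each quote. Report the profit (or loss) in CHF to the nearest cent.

Net profit: CHF 1,049,506.09

Best loop CHF → USD → ZAR → CHF:
CHF 82,350,000.00 × 1.1065 (sell CHF at bid) = USD 91,120,275.00
USD 91,120,275.00 ÷ 0.049787 (buy ZAR at ask) = ZAR 1,830,202,161.21
ZAR 1,830,202,161.21 ÷ 21.945 (buy CHF at ask) = CHF 83,399,506.09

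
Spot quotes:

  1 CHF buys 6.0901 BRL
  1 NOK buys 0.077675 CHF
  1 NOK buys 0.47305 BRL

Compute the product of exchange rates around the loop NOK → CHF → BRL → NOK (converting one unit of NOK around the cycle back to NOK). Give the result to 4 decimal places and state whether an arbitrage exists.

Around NOK → CHF → BRL → NOK: 1 × 0.077675 × 6.0901 ÷ 0.47305 = 0.999997
Product ≈ 1 (deviation 0.000%, within rounding noise).

1.0000 (no arbitrage)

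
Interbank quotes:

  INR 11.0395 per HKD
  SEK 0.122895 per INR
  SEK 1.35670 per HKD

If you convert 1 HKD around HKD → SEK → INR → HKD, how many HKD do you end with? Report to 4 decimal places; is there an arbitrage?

Around HKD → SEK → INR → HKD: 1 × 1.35670 ÷ 0.122895 ÷ 11.0395 = 1.000000
Product ≈ 1 (deviation 0.000%, within rounding noise).

1.0000 (no arbitrage)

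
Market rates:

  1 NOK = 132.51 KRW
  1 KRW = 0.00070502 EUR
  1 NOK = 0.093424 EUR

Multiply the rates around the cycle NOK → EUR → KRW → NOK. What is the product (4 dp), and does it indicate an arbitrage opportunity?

Around NOK → EUR → KRW → NOK: 1 × 0.093424 ÷ 0.00070502 ÷ 132.51 = 1.000019
Product ≈ 1 (deviation 0.002%, within rounding noise).

1.0000 (no arbitrage)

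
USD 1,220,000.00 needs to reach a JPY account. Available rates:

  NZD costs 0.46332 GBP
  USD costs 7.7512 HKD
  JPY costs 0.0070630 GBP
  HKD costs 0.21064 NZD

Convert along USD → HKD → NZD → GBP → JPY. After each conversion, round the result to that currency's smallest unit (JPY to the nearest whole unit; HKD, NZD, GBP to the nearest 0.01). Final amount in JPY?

USD 1,220,000.00 × 7.7512 = HKD 9,456,464.00
HKD 9,456,464.00 × 0.21064 = NZD 1,991,909.58
NZD 1,991,909.58 × 0.46332 = GBP 922,891.55
GBP 922,891.55 ÷ 0.0070630 = JPY 130,665,659

JPY 130,665,659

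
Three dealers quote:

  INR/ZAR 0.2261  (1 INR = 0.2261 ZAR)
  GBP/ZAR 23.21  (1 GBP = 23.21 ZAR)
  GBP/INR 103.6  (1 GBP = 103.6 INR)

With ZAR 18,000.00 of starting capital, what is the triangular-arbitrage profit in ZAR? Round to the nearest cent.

Profit: ZAR 165.93

Profitable loop is ZAR → GBP → INR → ZAR:
ZAR 18,000.00 ÷ 23.21 = GBP 775.53
GBP 775.53 × 103.6 = INR 80,344.68
INR 80,344.68 × 0.2261 = ZAR 18,165.93
Profit = ZAR 18,165.93 − ZAR 18,000.00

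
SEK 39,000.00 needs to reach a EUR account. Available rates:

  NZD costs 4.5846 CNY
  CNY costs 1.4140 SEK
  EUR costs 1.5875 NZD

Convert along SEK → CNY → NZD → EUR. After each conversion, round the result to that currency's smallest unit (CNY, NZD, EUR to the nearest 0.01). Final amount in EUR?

SEK 39,000.00 ÷ 1.4140 = CNY 27,581.33
CNY 27,581.33 ÷ 4.5846 = NZD 6,016.08
NZD 6,016.08 ÷ 1.5875 = EUR 3,789.66

EUR 3,789.66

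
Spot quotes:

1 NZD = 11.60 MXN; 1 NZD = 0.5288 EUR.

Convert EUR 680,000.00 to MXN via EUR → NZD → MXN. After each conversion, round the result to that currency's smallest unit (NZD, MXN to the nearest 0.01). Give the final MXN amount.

MXN 14,916,792.76

EUR 680,000.00 ÷ 0.5288 = NZD 1,285,930.41
NZD 1,285,930.41 × 11.60 = MXN 14,916,792.76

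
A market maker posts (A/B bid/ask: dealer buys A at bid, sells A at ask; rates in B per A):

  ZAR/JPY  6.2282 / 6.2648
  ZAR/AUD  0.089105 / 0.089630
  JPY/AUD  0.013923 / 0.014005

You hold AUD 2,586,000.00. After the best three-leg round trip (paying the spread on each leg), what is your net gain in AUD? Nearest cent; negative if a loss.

Best loop AUD → JPY → ZAR → AUD:
AUD 2,586,000.00 ÷ 0.014005 (buy JPY at ask) = JPY 184,648,340
JPY 184,648,340 ÷ 6.2648 (buy ZAR at ask) = ZAR 29,473,940.09
ZAR 29,473,940.09 × 0.089105 (sell ZAR at bid) = AUD 2,626,275.43

Net profit: AUD 40,275.43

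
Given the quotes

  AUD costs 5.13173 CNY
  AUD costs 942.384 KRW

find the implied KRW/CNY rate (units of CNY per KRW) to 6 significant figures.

1 KRW ÷ 942.384 = 0.00106114 AUD
0.00106114 AUD × 5.13173 = 0.00544548 CNY

KRW/CNY = 0.00544548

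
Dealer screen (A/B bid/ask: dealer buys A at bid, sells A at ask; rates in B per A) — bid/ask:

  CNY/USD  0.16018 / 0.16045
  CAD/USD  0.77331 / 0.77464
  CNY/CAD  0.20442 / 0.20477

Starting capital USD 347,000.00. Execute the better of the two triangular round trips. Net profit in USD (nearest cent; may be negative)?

Net profit: USD 3,405.98

Best loop USD → CAD → CNY → USD:
USD 347,000.00 ÷ 0.77464 (buy CAD at ask) = CAD 447,950.02
CAD 447,950.02 ÷ 0.20477 (buy CNY at ask) = CNY 2,187,576.38
CNY 2,187,576.38 × 0.16018 (sell CNY at bid) = USD 350,405.98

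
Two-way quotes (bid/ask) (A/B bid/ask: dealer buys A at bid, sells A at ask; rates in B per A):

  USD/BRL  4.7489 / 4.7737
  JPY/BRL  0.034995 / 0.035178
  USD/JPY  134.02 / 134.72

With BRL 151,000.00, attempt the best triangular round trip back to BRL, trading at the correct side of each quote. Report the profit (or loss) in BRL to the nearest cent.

Net profit: BRL 309.69

Best loop BRL → JPY → USD → BRL:
BRL 151,000.00 ÷ 0.035178 (buy JPY at ask) = JPY 4,292,456
JPY 4,292,456 ÷ 134.72 (buy USD at ask) = USD 31,862.05
USD 31,862.05 × 4.7489 (sell USD at bid) = BRL 151,309.69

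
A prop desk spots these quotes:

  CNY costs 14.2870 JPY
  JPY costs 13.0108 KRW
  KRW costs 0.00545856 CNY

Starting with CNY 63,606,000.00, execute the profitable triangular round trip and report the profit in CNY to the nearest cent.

Profitable loop is CNY → JPY → KRW → CNY:
CNY 63,606,000.00 × 14.2870 = JPY 908,738,922
JPY 908,738,922 × 13.0108 = KRW 11,823,420,366
KRW 11,823,420,366 × 0.00545856 = CNY 64,538,849.47
Profit = CNY 64,538,849.47 − CNY 63,606,000.00

Profit: CNY 932,849.47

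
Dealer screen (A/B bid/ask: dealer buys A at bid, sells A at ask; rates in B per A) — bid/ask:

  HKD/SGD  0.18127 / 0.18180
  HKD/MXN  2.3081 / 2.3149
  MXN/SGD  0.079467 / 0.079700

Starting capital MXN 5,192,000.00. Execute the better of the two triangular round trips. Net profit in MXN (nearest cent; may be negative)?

Net profit: MXN 46,202.02

Best loop MXN → SGD → HKD → MXN:
MXN 5,192,000.00 × 0.079467 (sell MXN at bid) = SGD 412,592.66
SGD 412,592.66 ÷ 0.18180 (buy HKD at ask) = HKD 2,269,486.60
HKD 2,269,486.60 × 2.3081 (sell HKD at bid) = MXN 5,238,202.02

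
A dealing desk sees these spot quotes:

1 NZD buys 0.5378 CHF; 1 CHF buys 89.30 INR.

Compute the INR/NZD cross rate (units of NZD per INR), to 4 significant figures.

INR/NZD = 0.02082

1 INR ÷ 89.30 = 0.0111982 CHF
0.0111982 CHF ÷ 0.5378 = 0.0208223 NZD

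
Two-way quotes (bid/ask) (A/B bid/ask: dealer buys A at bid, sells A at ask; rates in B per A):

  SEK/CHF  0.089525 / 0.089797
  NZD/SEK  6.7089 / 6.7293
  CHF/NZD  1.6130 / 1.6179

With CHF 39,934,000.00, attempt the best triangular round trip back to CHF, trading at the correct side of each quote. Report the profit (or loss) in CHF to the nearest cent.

Net profit: CHF 912,929.97

Best loop CHF → SEK → NZD → CHF:
CHF 39,934,000.00 ÷ 0.089797 (buy SEK at ask) = SEK 444,714,188.67
SEK 444,714,188.67 ÷ 6.7293 (buy NZD at ask) = NZD 66,086,248.00
NZD 66,086,248.00 ÷ 1.6179 (buy CHF at ask) = CHF 40,846,929.97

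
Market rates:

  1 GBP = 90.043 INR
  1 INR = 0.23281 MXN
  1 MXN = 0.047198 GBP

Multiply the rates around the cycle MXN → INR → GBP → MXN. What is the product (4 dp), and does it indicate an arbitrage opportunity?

Around MXN → INR → GBP → MXN: 1 ÷ 0.23281 ÷ 90.043 ÷ 0.047198 = 1.010706
Product > 1; profitable direction is MXN → INR → GBP → MXN.

1.0107 (arbitrage exists)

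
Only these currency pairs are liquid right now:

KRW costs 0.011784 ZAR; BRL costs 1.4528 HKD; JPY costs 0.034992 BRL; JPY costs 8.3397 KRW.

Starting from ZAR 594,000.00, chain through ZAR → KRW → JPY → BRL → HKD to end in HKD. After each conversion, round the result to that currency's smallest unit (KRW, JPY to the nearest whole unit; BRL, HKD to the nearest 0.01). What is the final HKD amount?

ZAR 594,000.00 ÷ 0.011784 = KRW 50,407,332
KRW 50,407,332 ÷ 8.3397 = JPY 6,044,262
JPY 6,044,262 × 0.034992 = BRL 211,500.82
BRL 211,500.82 × 1.4528 = HKD 307,268.39

HKD 307,268.39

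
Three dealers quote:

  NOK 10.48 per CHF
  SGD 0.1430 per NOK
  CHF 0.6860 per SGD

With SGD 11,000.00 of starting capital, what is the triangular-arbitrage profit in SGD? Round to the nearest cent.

Profitable loop is SGD → CHF → NOK → SGD:
SGD 11,000.00 × 0.6860 = CHF 7,546.00
CHF 7,546.00 × 10.48 = NOK 79,082.08
NOK 79,082.08 × 0.1430 = SGD 11,308.74
Profit = SGD 11,308.74 − SGD 11,000.00

Profit: SGD 308.74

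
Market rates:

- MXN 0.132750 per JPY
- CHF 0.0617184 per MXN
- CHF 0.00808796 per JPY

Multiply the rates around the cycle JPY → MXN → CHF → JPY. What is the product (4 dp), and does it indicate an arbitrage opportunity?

Around JPY → MXN → CHF → JPY: 1 × 0.132750 × 0.0617184 ÷ 0.00808796 = 1.013002
Product > 1; profitable direction is JPY → MXN → CHF → JPY.

1.0130 (arbitrage exists)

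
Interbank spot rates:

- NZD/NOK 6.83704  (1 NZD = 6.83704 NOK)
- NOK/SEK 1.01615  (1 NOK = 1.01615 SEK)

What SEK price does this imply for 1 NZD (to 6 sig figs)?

NZD/SEK = 6.94746

1 NZD × 6.83704 = 6.83704 NOK
6.83704 NOK × 1.01615 = 6.94746 SEK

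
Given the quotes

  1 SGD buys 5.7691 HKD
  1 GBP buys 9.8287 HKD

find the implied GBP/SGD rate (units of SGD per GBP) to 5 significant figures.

1 GBP × 9.8287 = 9.8287 HKD
9.8287 HKD ÷ 5.7691 = 1.70368 SGD

GBP/SGD = 1.7037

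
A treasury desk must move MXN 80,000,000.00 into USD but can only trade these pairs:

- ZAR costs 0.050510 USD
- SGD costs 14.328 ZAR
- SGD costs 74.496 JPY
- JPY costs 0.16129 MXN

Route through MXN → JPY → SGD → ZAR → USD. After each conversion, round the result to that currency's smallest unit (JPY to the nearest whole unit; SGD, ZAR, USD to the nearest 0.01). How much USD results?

MXN 80,000,000.00 ÷ 0.16129 = JPY 496,000,992
JPY 496,000,992 ÷ 74.496 = SGD 6,658,088.92
SGD 6,658,088.92 × 14.328 = ZAR 95,397,098.05
ZAR 95,397,098.05 × 0.050510 = USD 4,818,507.42

USD 4,818,507.42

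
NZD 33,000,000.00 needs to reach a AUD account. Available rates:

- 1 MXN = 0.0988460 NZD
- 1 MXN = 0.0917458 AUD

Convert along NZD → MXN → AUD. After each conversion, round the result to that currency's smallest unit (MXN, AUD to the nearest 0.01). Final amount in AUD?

NZD 33,000,000.00 ÷ 0.0988460 = MXN 333,852,659.69
MXN 333,852,659.69 × 0.0917458 = AUD 30,629,579.35

AUD 30,629,579.35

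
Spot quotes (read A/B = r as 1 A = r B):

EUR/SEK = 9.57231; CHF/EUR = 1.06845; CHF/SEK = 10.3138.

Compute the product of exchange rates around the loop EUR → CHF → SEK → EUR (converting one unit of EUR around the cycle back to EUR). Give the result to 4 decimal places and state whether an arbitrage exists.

Around EUR → CHF → SEK → EUR: 1 ÷ 1.06845 × 10.3138 ÷ 9.57231 = 1.008435
Product > 1; profitable direction is EUR → CHF → SEK → EUR.

1.0084 (arbitrage exists)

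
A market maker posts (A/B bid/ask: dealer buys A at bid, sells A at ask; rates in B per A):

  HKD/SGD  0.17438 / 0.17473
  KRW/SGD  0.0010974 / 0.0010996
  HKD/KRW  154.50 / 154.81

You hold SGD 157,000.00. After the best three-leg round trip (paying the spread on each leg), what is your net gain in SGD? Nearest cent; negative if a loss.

Best loop SGD → KRW → HKD → SGD:
SGD 157,000.00 ÷ 0.0010996 (buy KRW at ask) = KRW 142,779,192
KRW 142,779,192 ÷ 154.81 (buy HKD at ask) = HKD 922,286.63
HKD 922,286.63 × 0.17438 (sell HKD at bid) = SGD 160,828.34

Net profit: SGD 3,828.34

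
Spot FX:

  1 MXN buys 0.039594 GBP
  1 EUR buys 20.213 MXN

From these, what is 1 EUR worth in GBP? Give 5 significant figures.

EUR/GBP = 0.80031

1 EUR × 20.213 = 20.213 MXN
20.213 MXN × 0.039594 = 0.800314 GBP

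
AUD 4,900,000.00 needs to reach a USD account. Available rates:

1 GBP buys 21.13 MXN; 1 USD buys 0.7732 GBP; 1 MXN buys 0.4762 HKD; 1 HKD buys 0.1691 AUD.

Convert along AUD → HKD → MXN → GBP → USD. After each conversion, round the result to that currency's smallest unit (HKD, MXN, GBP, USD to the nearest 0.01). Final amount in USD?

AUD 4,900,000.00 ÷ 0.1691 = HKD 28,976,936.72
HKD 28,976,936.72 ÷ 0.4762 = MXN 60,850,350.10
MXN 60,850,350.10 ÷ 21.13 = GBP 2,879,808.33
GBP 2,879,808.33 ÷ 0.7732 = USD 3,724,532.24

USD 3,724,532.24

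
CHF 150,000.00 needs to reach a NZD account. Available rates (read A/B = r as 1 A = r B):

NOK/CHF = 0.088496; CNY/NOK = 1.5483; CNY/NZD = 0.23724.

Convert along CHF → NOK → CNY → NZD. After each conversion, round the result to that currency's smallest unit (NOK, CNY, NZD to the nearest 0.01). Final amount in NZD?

CHF 150,000.00 ÷ 0.088496 = NOK 1,694,991.86
NOK 1,694,991.86 ÷ 1.5483 = CNY 1,094,743.82
CNY 1,094,743.82 × 0.23724 = NZD 259,717.02

NZD 259,717.02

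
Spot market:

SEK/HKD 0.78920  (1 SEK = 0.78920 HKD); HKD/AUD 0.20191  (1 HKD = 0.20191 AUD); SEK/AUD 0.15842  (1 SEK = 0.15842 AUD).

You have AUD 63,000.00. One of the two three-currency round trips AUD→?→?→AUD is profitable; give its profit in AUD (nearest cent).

Profit: AUD 368.79

Profitable loop is AUD → SEK → HKD → AUD:
AUD 63,000.00 ÷ 0.15842 = SEK 397,677.06
SEK 397,677.06 × 0.78920 = HKD 313,846.74
HKD 313,846.74 × 0.20191 = AUD 63,368.79
Profit = AUD 63,368.79 − AUD 63,000.00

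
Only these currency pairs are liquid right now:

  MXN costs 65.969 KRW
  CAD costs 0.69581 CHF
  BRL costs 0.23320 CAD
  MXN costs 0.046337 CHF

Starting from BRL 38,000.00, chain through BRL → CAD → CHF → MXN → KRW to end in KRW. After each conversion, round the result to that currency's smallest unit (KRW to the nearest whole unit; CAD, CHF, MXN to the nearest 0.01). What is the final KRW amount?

KRW 8,778,389

BRL 38,000.00 × 0.23320 = CAD 8,861.60
CAD 8,861.60 × 0.69581 = CHF 6,165.99
CHF 6,165.99 ÷ 0.046337 = MXN 133,068.39
MXN 133,068.39 × 65.969 = KRW 8,778,389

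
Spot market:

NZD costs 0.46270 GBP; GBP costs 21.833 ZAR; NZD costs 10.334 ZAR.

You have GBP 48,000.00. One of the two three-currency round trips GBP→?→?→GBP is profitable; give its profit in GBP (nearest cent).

Profitable loop is GBP → NZD → ZAR → GBP:
GBP 48,000.00 ÷ 0.46270 = NZD 103,738.92
NZD 103,738.92 × 10.334 = ZAR 1,072,038.04
ZAR 1,072,038.04 ÷ 21.833 = GBP 49,101.73
Profit = GBP 49,101.73 − GBP 48,000.00

Profit: GBP 1,101.73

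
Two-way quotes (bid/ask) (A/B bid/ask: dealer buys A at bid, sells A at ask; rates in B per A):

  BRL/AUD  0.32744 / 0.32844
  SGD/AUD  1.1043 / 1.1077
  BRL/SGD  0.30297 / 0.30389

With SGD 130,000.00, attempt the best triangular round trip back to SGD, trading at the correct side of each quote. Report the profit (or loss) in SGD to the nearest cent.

Best loop SGD → AUD → BRL → SGD:
SGD 130,000.00 × 1.1043 (sell SGD at bid) = AUD 143,559.00
AUD 143,559.00 ÷ 0.32844 (buy BRL at ask) = BRL 437,093.53
BRL 437,093.53 × 0.30297 (sell BRL at bid) = SGD 132,426.23

Net profit: SGD 2,426.23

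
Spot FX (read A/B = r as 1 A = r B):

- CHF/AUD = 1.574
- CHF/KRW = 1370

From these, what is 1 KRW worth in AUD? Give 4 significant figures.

KRW/AUD = 0.001149

1 KRW ÷ 1370 = 0.000729927 CHF
0.000729927 CHF × 1.574 = 0.00114891 AUD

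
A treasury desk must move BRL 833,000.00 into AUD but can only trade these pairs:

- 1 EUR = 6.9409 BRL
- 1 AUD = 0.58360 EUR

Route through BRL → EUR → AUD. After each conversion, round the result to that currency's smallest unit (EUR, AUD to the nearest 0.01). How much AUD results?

BRL 833,000.00 ÷ 6.9409 = EUR 120,013.25
EUR 120,013.25 ÷ 0.58360 = AUD 205,642.99

AUD 205,642.99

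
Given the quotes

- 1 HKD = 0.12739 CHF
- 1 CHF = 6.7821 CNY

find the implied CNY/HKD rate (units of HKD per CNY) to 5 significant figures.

1 CNY ÷ 6.7821 = 0.147447 CHF
0.147447 CHF ÷ 0.12739 = 1.15745 HKD

CNY/HKD = 1.1574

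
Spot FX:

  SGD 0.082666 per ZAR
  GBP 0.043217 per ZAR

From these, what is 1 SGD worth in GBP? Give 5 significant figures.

SGD/GBP = 0.52279

1 SGD ÷ 0.082666 = 12.0969 ZAR
12.0969 ZAR × 0.043217 = 0.522791 GBP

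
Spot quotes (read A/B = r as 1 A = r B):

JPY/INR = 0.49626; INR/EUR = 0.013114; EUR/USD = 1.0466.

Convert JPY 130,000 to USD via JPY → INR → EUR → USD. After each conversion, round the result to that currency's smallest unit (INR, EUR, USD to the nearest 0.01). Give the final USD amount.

JPY 130,000 × 0.49626 = INR 64,513.80
INR 64,513.80 × 0.013114 = EUR 846.03
EUR 846.03 × 1.0466 = USD 885.45

USD 885.45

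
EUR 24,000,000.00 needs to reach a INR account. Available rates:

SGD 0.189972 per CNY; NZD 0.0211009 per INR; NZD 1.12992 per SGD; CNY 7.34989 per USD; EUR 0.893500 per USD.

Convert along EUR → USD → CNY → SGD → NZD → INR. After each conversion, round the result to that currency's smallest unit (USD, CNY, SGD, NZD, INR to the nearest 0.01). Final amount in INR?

INR 2,008,324,265.79

EUR 24,000,000.00 ÷ 0.893500 = USD 26,860,660.32
USD 26,860,660.32 × 7.34989 = CNY 197,422,898.68
CNY 197,422,898.68 × 0.189972 = SGD 37,504,822.91
SGD 37,504,822.91 × 1.12992 = NZD 42,377,449.50
NZD 42,377,449.50 ÷ 0.0211009 = INR 2,008,324,265.79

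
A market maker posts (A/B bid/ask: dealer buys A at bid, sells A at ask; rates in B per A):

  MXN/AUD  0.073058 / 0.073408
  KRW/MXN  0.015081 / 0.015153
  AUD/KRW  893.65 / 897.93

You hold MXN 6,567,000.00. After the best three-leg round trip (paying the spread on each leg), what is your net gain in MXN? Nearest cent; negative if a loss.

Best loop MXN → KRW → AUD → MXN:
MXN 6,567,000.00 ÷ 0.015153 (buy KRW at ask) = KRW 433,379,529
KRW 433,379,529 ÷ 897.93 (buy AUD at ask) = AUD 482,642.89
AUD 482,642.89 ÷ 0.073408 (buy MXN at ask) = MXN 6,574,799.59

Net profit: MXN 7,799.59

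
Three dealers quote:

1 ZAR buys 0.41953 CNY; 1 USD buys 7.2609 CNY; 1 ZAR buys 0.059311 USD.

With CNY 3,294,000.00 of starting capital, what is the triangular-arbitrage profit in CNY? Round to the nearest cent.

Profit: CNY 87,320.01

Profitable loop is CNY → ZAR → USD → CNY:
CNY 3,294,000.00 ÷ 0.41953 = ZAR 7,851,643.51
ZAR 7,851,643.51 × 0.059311 = USD 465,688.83
USD 465,688.83 × 7.2609 = CNY 3,381,320.01
Profit = CNY 3,381,320.01 − CNY 3,294,000.00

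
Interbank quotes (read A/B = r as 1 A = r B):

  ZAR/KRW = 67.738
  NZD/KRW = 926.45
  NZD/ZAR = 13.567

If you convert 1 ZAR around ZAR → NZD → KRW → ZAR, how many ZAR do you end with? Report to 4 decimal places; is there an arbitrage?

Around ZAR → NZD → KRW → ZAR: 1 ÷ 13.567 × 926.45 ÷ 67.738 = 1.008105
Product > 1; profitable direction is ZAR → NZD → KRW → ZAR.

1.0081 (arbitrage exists)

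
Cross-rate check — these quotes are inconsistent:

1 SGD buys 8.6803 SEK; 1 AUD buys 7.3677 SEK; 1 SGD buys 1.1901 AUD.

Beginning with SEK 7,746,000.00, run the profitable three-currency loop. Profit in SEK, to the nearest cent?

Profitable loop is SEK → SGD → AUD → SEK:
SEK 7,746,000.00 ÷ 8.6803 = SGD 892,365.47
SGD 892,365.47 × 1.1901 = AUD 1,062,004.15
AUD 1,062,004.15 × 7.3677 = SEK 7,824,527.96
Profit = SEK 7,824,527.96 − SEK 7,746,000.00

Profit: SEK 78,527.96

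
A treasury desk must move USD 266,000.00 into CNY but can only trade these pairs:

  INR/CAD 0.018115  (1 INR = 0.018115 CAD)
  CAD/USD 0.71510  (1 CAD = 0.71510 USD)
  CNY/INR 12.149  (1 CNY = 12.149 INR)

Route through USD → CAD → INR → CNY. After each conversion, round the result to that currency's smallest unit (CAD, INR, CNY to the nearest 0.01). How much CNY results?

USD 266,000.00 ÷ 0.71510 = CAD 371,975.95
CAD 371,975.95 ÷ 0.018115 = INR 20,534,140.22
INR 20,534,140.22 ÷ 12.149 = CNY 1,690,191.80

CNY 1,690,191.80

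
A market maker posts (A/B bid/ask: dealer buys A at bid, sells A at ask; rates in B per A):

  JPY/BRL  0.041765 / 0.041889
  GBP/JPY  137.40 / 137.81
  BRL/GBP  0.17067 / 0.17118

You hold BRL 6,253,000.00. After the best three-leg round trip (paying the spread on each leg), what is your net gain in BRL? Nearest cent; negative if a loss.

Best loop BRL → JPY → GBP → BRL:
BRL 6,253,000.00 ÷ 0.041889 (buy JPY at ask) = JPY 149,275,466
JPY 149,275,466 ÷ 137.81 (buy GBP at ask) = GBP 1,083,197.64
GBP 1,083,197.64 ÷ 0.17118 (buy BRL at ask) = BRL 6,327,828.22

Net profit: BRL 74,828.22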